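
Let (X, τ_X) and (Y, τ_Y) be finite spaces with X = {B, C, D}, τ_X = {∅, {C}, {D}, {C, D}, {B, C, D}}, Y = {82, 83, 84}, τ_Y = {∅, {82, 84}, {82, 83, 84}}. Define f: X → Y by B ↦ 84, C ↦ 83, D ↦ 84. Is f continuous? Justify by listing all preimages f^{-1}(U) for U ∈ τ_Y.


f is NOT continuous.

Compute f^{-1}(U) for each U ∈ τ_Y:
  U = ∅: f^{-1}(U) = ∅ ∈ τ_X ✓.
  U = {82, 84}: f^{-1}(U) = {B, D} ∉ τ_X ✗.
  U = {82, 83, 84}: f^{-1}(U) = {B, C, D} ∈ τ_X ✓.
Found U = {82, 84} with f^{-1}(U) = {B, D} not in τ_X. Therefore f is NOT continuous.


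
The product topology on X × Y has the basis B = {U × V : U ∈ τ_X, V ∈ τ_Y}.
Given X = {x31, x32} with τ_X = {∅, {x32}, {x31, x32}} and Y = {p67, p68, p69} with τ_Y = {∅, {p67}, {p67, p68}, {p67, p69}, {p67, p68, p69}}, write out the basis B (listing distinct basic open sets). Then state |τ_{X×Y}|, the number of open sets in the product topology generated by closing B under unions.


Basis B = {∅ × ∅, {x32} × {p67}, {x31, x32} × {p67}, {x32} × {p67, p68}, {x32} × {p67, p69}, {x32} × {p67, p68, p69}, {x31, x32} × {p67, p68}, {x31, x32} × {p67, p69}, {x31, x32} × {p67, p68, p69}}; |τ_{X×Y}| = 14.

Enumerate products U × V with U ∈ τ_X, V ∈ τ_Y (deduplicated):
  ∅ × ∅ = {} (∅)
  {x32} × {p67} = {(x32,p67)}
  {x31, x32} × {p67} = {(x31,p67), (x32,p67)}
  {x32} × {p67, p68} = {(x32,p67), (x32,p68)}
  {x32} × {p67, p69} = {(x32,p67), (x32,p69)}
  {x32} × {p67, p68, p69} = {(x32,p67), (x32,p68), (x32,p69)}
  {x31, x32} × {p67, p68} = {(x31,p67), (x31,p68), (x32,p67), (x32,p68)}
  {x31, x32} × {p67, p69} = {(x31,p67), (x31,p69), (x32,p67), (x32,p69)}
  {x31, x32} × {p67, p68, p69} = {(x31,p67), (x31,p68), (x31,p69), (x32,p67), (x32,p68), (x32,p69)}
These 9 distinct sets form the basis B.
Close under arbitrary unions to get τ_{X×Y}; counting gives |τ_{X×Y}| = 14.


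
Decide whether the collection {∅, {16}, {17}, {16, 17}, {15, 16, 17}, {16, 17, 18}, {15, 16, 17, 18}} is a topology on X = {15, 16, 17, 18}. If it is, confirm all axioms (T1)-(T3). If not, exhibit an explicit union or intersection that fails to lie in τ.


τ IS a topology on X.

Axiom (T1): ∅ ∈ τ? Yes; X ∈ τ? Yes.
Axiom (T2/T3): check pairwise unions and intersections of members of τ.
All pairwise intersections and unions checked — each lies in τ. Therefore τ satisfies (T1), (T2), (T3): it IS a topology on X.


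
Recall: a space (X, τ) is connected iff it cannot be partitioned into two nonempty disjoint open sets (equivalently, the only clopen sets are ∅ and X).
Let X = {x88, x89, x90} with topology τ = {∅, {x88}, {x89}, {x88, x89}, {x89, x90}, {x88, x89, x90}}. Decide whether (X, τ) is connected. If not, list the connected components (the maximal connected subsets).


(X, τ) is disconnected; components = [{x88}, {x89, x90}].

Find clopen sets (U ∈ τ with X ∖ U ∈ τ):
  U = ∅, X ∖ U = {x88, x89, x90} — both open, so U is clopen.
  U = {x88}, X ∖ U = {x89, x90} — both open, so U is clopen.
  U = {x89, x90}, X ∖ U = {x88} — both open, so U is clopen.
  U = {x88, x89, x90}, X ∖ U = ∅ — both open, so U is clopen.
Nontrivial clopen(s) exist: e.g. {x88}. So (X, τ) is disconnected.
Compute connected components by grouping points that agree on all clopens:
  component: {x88}
  component: {x89, x90}


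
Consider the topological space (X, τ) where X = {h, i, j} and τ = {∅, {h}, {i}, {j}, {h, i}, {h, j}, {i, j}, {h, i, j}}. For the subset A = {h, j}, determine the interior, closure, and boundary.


int(A) = {h, j}, cl(A) = {h, j}, ∂A = ∅.

Closed sets in (X, τ) are complements of opens:
  closed(X, τ) = {∅, {h}, {i}, {j}, {h, i}, {h, j}, {i, j}, {h, i, j}}.
int(A) = ⋃ {U ∈ τ : U ⊆ A}. Opens contained in A: ∅, {h}, {j}, {h, j}.
Taking the union of these: int(A) = {h, j}.
cl(A) = ⋂ {C closed : A ⊆ C}. Closed sets containing A: {h, j}, {h, i, j}.
Intersecting these: cl(A) = {h, j}.
∂A = cl(A) ∖ int(A) = {h, j} ∖ {h, j} = ∅.


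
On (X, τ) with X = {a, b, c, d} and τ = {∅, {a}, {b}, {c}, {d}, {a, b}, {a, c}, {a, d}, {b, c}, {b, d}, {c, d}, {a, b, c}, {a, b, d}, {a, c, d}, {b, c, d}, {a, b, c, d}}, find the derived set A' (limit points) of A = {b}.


A' = ∅

For each x ∈ X, list the open sets U ∈ τ with x ∈ U, then check whether U ∩ (A ∖ {x}) ≠ ∅ for every such U.
  x = a: open {a} ∋ x has {a} ∩ (A ∖ {a}) = ∅, so x is NOT a limit point.
  x = b: open {b} ∋ x has {b} ∩ (A ∖ {b}) = ∅, so x is NOT a limit point.
  x = c: open {c} ∋ x has {c} ∩ (A ∖ {c}) = ∅, so x is NOT a limit point.
  x = d: open {d} ∋ x has {d} ∩ (A ∖ {d}) = ∅, so x is NOT a limit point.
Collecting: A' = ∅.


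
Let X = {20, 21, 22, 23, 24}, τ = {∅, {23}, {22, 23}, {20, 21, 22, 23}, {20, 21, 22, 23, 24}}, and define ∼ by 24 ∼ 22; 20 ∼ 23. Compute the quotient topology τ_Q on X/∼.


X/∼ = {[20=23], [21], [22=24]}; |τ_Q| = 2.

Equivalence classes: [20=23], [21], [22=24].
Quotient map π: X → X/∼ sends 20 ↦ [20=23], 21 ↦ [21], 22 ↦ [22=24], 23 ↦ [20=23], 24 ↦ [22=24].
For each subset V ⊆ X/∼, compute π^{-1}(V) ⊆ X and check whether π^{-1}(V) ∈ τ. V is open in τ_Q iff π^{-1}(V) ∈ τ.
  V = {}: π^{-1}(V) = ∅ ∈ τ ✓.
  V = {[20=23]}: π^{-1}(V) = {20, 23} ∉ τ ✗.
  V = {[21]}: π^{-1}(V) = {21} ∉ τ ✗.
  V = {[20=23], [21]}: π^{-1}(V) = {20, 21, 23} ∉ τ ✗.
  V = {[22=24]}: π^{-1}(V) = {22, 24} ∉ τ ✗.
  V = {[20=23], [22=24]}: π^{-1}(V) = {20, 22, 23, 24} ∉ τ ✗.
  V = {[21], [22=24]}: π^{-1}(V) = {21, 22, 24} ∉ τ ✗.
  V = {[20=23], [21], [22=24]}: π^{-1}(V) = {20, 21, 22, 23, 24} ∈ τ ✓.
Open sets in the quotient: τ_Q = {{}, {[20=23], [21], [22=24]}} (2 elements).


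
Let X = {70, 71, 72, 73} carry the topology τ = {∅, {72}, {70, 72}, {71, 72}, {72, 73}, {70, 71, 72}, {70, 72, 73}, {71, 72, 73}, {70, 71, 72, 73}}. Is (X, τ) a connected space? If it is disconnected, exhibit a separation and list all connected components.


(X, τ) is connected.

Find clopen sets (U ∈ τ with X ∖ U ∈ τ):
  U = ∅, X ∖ U = {70, 71, 72, 73} — both open, so U is clopen.
  U = {70, 71, 72, 73}, X ∖ U = ∅ — both open, so U is clopen.
Only trivial clopens (∅ and X) exist, so (X, τ) is connected.
Compute connected components by grouping points that agree on all clopens:
  component: {70, 71, 72, 73}


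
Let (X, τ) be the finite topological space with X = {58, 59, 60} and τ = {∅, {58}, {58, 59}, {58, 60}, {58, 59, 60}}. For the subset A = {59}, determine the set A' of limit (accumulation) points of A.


A' = ∅

For each x ∈ X, list the open sets U ∈ τ with x ∈ U, then check whether U ∩ (A ∖ {x}) ≠ ∅ for every such U.
  x = 58: open {58} ∋ x has {58} ∩ (A ∖ {58}) = ∅, so x is NOT a limit point.
  x = 59: open {58, 59} ∋ x has {58, 59} ∩ (A ∖ {59}) = ∅, so x is NOT a limit point.
  x = 60: open {58, 60} ∋ x has {58, 60} ∩ (A ∖ {60}) = ∅, so x is NOT a limit point.
Collecting: A' = ∅.


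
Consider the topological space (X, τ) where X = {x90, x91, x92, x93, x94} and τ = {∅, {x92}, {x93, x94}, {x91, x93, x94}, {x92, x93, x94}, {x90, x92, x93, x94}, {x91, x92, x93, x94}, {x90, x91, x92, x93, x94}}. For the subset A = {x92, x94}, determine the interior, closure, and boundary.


int(A) = {x92}, cl(A) = {x90, x91, x92, x93, x94}, ∂A = {x90, x91, x93, x94}.

Closed sets in (X, τ) are complements of opens:
  closed(X, τ) = {∅, {x90}, {x91}, {x90, x91}, {x90, x92}, {x90, x91, x92}, {x90, x91, x93, x94}, {x90, x91, x92, x93, x94}}.
int(A) = ⋃ {U ∈ τ : U ⊆ A}. Opens contained in A: ∅, {x92}.
Taking the union of these: int(A) = {x92}.
cl(A) = ⋂ {C closed : A ⊆ C}. Closed sets containing A: {x90, x91, x92, x93, x94}.
Intersecting these: cl(A) = {x90, x91, x92, x93, x94}.
∂A = cl(A) ∖ int(A) = {x90, x91, x92, x93, x94} ∖ {x92} = {x90, x91, x93, x94}.


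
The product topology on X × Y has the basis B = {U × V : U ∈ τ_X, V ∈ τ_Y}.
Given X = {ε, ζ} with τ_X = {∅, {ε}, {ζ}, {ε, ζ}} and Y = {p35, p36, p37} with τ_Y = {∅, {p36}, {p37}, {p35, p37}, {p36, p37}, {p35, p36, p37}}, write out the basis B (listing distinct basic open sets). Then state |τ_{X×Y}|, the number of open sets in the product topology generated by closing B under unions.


Basis B = {∅ × ∅, {ε} × {p36}, {ε} × {p37}, {ζ} × {p36}, {ζ} × {p37}, {ε} × {p35, p37}, {ε} × {p36, p37}, {ε, ζ} × {p36}, {ε, ζ} × {p37}, {ζ} × {p35, p37}, {ζ} × {p36, p37}, {ε} × {p35, p36, p37}, {ζ} × {p35, p36, p37}, {ε, ζ} × {p35, p37}, {ε, ζ} × {p36, p37}, {ε, ζ} × {p35, p36, p37}}; |τ_{X×Y}| = 36.

Enumerate products U × V with U ∈ τ_X, V ∈ τ_Y (deduplicated):
  ∅ × ∅ = {} (∅)
  {ε} × {p36} = {(ε,p36)}
  {ε} × {p37} = {(ε,p37)}
  {ζ} × {p36} = {(ζ,p36)}
  {ζ} × {p37} = {(ζ,p37)}
  {ε} × {p35, p37} = {(ε,p35), (ε,p37)}
  {ε} × {p36, p37} = {(ε,p36), (ε,p37)}
  {ε, ζ} × {p36} = {(ε,p36), (ζ,p36)}
  {ε, ζ} × {p37} = {(ε,p37), (ζ,p37)}
  {ζ} × {p35, p37} = {(ζ,p35), (ζ,p37)}
  {ζ} × {p36, p37} = {(ζ,p36), (ζ,p37)}
  {ε} × {p35, p36, p37} = {(ε,p35), (ε,p36), (ε,p37)}
  {ζ} × {p35, p36, p37} = {(ζ,p35), (ζ,p36), (ζ,p37)}
  {ε, ζ} × {p35, p37} = {(ε,p35), (ε,p37), (ζ,p35), (ζ,p37)}
  {ε, ζ} × {p36, p37} = {(ε,p36), (ε,p37), (ζ,p36), (ζ,p37)}
  {ε, ζ} × {p35, p36, p37} = {(ε,p35), (ε,p36), (ε,p37), (ζ,p35), (ζ,p36), (ζ,p37)}
These 16 distinct sets form the basis B.
Close under arbitrary unions to get τ_{X×Y}; counting gives |τ_{X×Y}| = 36.


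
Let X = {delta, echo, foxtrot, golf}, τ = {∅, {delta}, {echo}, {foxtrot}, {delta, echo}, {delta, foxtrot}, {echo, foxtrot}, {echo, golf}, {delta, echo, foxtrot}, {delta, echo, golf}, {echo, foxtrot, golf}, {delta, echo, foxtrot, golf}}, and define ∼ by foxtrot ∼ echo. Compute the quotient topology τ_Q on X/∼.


X/∼ = {[delta], [echo=foxtrot], [golf]}; |τ_Q| = 6.

Equivalence classes: [delta], [echo=foxtrot], [golf].
Quotient map π: X → X/∼ sends delta ↦ [delta], echo ↦ [echo=foxtrot], foxtrot ↦ [echo=foxtrot], golf ↦ [golf].
For each subset V ⊆ X/∼, compute π^{-1}(V) ⊆ X and check whether π^{-1}(V) ∈ τ. V is open in τ_Q iff π^{-1}(V) ∈ τ.
  V = {}: π^{-1}(V) = ∅ ∈ τ ✓.
  V = {[delta]}: π^{-1}(V) = {delta} ∈ τ ✓.
  V = {[echo=foxtrot]}: π^{-1}(V) = {echo, foxtrot} ∈ τ ✓.
  V = {[delta], [echo=foxtrot]}: π^{-1}(V) = {delta, echo, foxtrot} ∈ τ ✓.
  V = {[golf]}: π^{-1}(V) = {golf} ∉ τ ✗.
  V = {[delta], [golf]}: π^{-1}(V) = {delta, golf} ∉ τ ✗.
  V = {[echo=foxtrot], [golf]}: π^{-1}(V) = {echo, foxtrot, golf} ∈ τ ✓.
  V = {[delta], [echo=foxtrot], [golf]}: π^{-1}(V) = {delta, echo, foxtrot, golf} ∈ τ ✓.
Open sets in the quotient: τ_Q = {{}, {[delta]}, {[echo=foxtrot]}, {[delta], [echo=foxtrot]}, {[echo=foxtrot], [golf]}, {[delta], [echo=foxtrot], [golf]}} (6 elements).


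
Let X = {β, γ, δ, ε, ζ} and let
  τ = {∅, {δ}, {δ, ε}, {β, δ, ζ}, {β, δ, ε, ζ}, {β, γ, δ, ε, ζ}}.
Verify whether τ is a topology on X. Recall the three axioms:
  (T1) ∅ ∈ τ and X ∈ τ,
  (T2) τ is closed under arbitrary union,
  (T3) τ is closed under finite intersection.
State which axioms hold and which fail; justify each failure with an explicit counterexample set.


τ IS a topology on X.

Axiom (T1): ∅ ∈ τ? Yes; X ∈ τ? Yes.
Axiom (T2/T3): check pairwise unions and intersections of members of τ.
All pairwise intersections and unions checked — each lies in τ. Therefore τ satisfies (T1), (T2), (T3): it IS a topology on X.


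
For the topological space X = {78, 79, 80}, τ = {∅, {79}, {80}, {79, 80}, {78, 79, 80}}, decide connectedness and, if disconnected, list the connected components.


(X, τ) is connected.

Find clopen sets (U ∈ τ with X ∖ U ∈ τ):
  U = ∅, X ∖ U = {78, 79, 80} — both open, so U is clopen.
  U = {78, 79, 80}, X ∖ U = ∅ — both open, so U is clopen.
Only trivial clopens (∅ and X) exist, so (X, τ) is connected.
Compute connected components by grouping points that agree on all clopens:
  component: {78, 79, 80}


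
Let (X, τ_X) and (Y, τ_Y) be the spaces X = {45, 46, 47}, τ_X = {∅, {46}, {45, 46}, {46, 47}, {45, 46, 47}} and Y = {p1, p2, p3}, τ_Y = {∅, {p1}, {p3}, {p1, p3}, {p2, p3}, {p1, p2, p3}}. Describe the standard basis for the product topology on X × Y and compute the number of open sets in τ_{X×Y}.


Basis B = {∅ × ∅, {46} × {p1}, {46} × {p3}, {45, 46} × {p1}, {45, 46} × {p3}, {46} × {p1, p3}, {46, 47} × {p1}, {46} × {p2, p3}, {46, 47} × {p3}, {45, 46, 47} × {p1}, {45, 46, 47} × {p3}, {46} × {p1, p2, p3}, {45, 46} × {p1, p3}, {45, 46} × {p2, p3}, {46, 47} × {p1, p3}, {46, 47} × {p2, p3}, {45, 46} × {p1, p2, p3}, {45, 46, 47} × {p1, p3}, {45, 46, 47} × {p2, p3}, {46, 47} × {p1, p2, p3}, {45, 46, 47} × {p1, p2, p3}}; |τ_{X×Y}| = 70.

Enumerate products U × V with U ∈ τ_X, V ∈ τ_Y (deduplicated):
  ∅ × ∅ = {} (∅)
  {46} × {p1} = {(46,p1)}
  {46} × {p3} = {(46,p3)}
  {45, 46} × {p1} = {(45,p1), (46,p1)}
  {45, 46} × {p3} = {(45,p3), (46,p3)}
  {46} × {p1, p3} = {(46,p1), (46,p3)}
  {46, 47} × {p1} = {(46,p1), (47,p1)}
  {46} × {p2, p3} = {(46,p2), (46,p3)}
  {46, 47} × {p3} = {(46,p3), (47,p3)}
  {45, 46, 47} × {p1} = {(45,p1), (46,p1), (47,p1)}
  {45, 46, 47} × {p3} = {(45,p3), (46,p3), (47,p3)}
  {46} × {p1, p2, p3} = {(46,p1), (46,p2), (46,p3)}
  {45, 46} × {p1, p3} = {(45,p1), (45,p3), (46,p1), (46,p3)}
  {45, 46} × {p2, p3} = {(45,p2), (45,p3), (46,p2), (46,p3)}
  {46, 47} × {p1, p3} = {(46,p1), (46,p3), (47,p1), (47,p3)}
  {46, 47} × {p2, p3} = {(46,p2), (46,p3), (47,p2), (47,p3)}
  {45, 46} × {p1, p2, p3} = {(45,p1), (45,p2), (45,p3), (46,p1), (46,p2), (46,p3)}
  {45, 46, 47} × {p1, p3} = {(45,p1), (45,p3), (46,p1), (46,p3), (47,p1), (47,p3)}
  {45, 46, 47} × {p2, p3} = {(45,p2), (45,p3), (46,p2), (46,p3), (47,p2), (47,p3)}
  {46, 47} × {p1, p2, p3} = {(46,p1), (46,p2), (46,p3), (47,p1), (47,p2), (47,p3)}
  {45, 46, 47} × {p1, p2, p3} = {(45,p1), (45,p2), (45,p3), (46,p1), (46,p2), (46,p3), (47,p1), (47,p2), (47,p3)}
These 21 distinct sets form the basis B.
Close under arbitrary unions to get τ_{X×Y}; counting gives |τ_{X×Y}| = 70.


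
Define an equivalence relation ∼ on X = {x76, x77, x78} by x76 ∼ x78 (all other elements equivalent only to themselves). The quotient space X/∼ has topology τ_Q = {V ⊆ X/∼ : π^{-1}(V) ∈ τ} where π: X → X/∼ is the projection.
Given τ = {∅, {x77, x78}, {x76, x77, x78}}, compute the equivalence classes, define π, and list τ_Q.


X/∼ = {[x76=x78], [x77]}; |τ_Q| = 2.

Equivalence classes: [x76=x78], [x77].
Quotient map π: X → X/∼ sends x76 ↦ [x76=x78], x77 ↦ [x77], x78 ↦ [x76=x78].
For each subset V ⊆ X/∼, compute π^{-1}(V) ⊆ X and check whether π^{-1}(V) ∈ τ. V is open in τ_Q iff π^{-1}(V) ∈ τ.
  V = {}: π^{-1}(V) = ∅ ∈ τ ✓.
  V = {[x76=x78]}: π^{-1}(V) = {x76, x78} ∉ τ ✗.
  V = {[x77]}: π^{-1}(V) = {x77} ∉ τ ✗.
  V = {[x76=x78], [x77]}: π^{-1}(V) = {x76, x77, x78} ∈ τ ✓.
Open sets in the quotient: τ_Q = {{}, {[x76=x78], [x77]}} (2 elements).


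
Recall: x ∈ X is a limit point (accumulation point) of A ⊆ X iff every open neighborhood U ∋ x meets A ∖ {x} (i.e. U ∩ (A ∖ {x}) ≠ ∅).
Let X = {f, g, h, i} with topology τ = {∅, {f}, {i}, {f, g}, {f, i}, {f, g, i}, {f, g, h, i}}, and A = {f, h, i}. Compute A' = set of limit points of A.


A' = {g, h}

For each x ∈ X, list the open sets U ∈ τ with x ∈ U, then check whether U ∩ (A ∖ {x}) ≠ ∅ for every such U.
  x = f: open {f} ∋ x has {f} ∩ (A ∖ {f}) = ∅, so x is NOT a limit point.
  x = g: opens ∋ x are {f, g}, {f, g, i}, {f, g, h, i}; each meets A ∖ {g}, so x IS a limit point.
  x = h: opens ∋ x are {f, g, h, i}; each meets A ∖ {h}, so x IS a limit point.
  x = i: open {i} ∋ x has {i} ∩ (A ∖ {i}) = ∅, so x is NOT a limit point.
Collecting: A' = {g, h}.


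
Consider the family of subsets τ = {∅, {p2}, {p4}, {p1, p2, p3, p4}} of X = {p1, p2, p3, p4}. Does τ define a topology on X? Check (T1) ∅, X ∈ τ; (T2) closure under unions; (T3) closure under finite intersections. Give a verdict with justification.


τ is NOT a topology on X.

Axiom (T1): ∅ ∈ τ? Yes; X ∈ τ? Yes.
Axiom (T2/T3): check pairwise unions and intersections of members of τ.
Counterexample for (T2): {p2} ∪ {p4} = {p2, p4} ∉ τ. Therefore τ is NOT a topology.


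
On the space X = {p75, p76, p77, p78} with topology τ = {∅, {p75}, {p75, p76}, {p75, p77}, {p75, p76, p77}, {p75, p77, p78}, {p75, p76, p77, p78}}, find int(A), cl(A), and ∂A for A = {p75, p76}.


int(A) = {p75, p76}, cl(A) = {p75, p76, p77, p78}, ∂A = {p77, p78}.

Closed sets in (X, τ) are complements of opens:
  closed(X, τ) = {∅, {p76}, {p78}, {p76, p78}, {p77, p78}, {p76, p77, p78}, {p75, p76, p77, p78}}.
int(A) = ⋃ {U ∈ τ : U ⊆ A}. Opens contained in A: ∅, {p75}, {p75, p76}.
Taking the union of these: int(A) = {p75, p76}.
cl(A) = ⋂ {C closed : A ⊆ C}. Closed sets containing A: {p75, p76, p77, p78}.
Intersecting these: cl(A) = {p75, p76, p77, p78}.
∂A = cl(A) ∖ int(A) = {p75, p76, p77, p78} ∖ {p75, p76} = {p77, p78}.


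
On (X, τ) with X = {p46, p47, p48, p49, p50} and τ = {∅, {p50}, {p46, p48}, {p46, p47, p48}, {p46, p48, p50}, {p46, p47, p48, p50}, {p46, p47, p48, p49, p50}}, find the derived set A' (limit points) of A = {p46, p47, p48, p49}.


A' = {p46, p47, p48, p49}

For each x ∈ X, list the open sets U ∈ τ with x ∈ U, then check whether U ∩ (A ∖ {x}) ≠ ∅ for every such U.
  x = p46: opens ∋ x are {p46, p48}, {p46, p47, p48}, {p46, p48, p50}, {p46, p47, p48, p50}, {p46, p47, p48, p49, p50}; each meets A ∖ {p46}, so x IS a limit point.
  x = p47: opens ∋ x are {p46, p47, p48}, {p46, p47, p48, p50}, {p46, p47, p48, p49, p50}; each meets A ∖ {p47}, so x IS a limit point.
  x = p48: opens ∋ x are {p46, p48}, {p46, p47, p48}, {p46, p48, p50}, {p46, p47, p48, p50}, {p46, p47, p48, p49, p50}; each meets A ∖ {p48}, so x IS a limit point.
  x = p49: opens ∋ x are {p46, p47, p48, p49, p50}; each meets A ∖ {p49}, so x IS a limit point.
  x = p50: open {p50} ∋ x has {p50} ∩ (A ∖ {p50}) = ∅, so x is NOT a limit point.
Collecting: A' = {p46, p47, p48, p49}.


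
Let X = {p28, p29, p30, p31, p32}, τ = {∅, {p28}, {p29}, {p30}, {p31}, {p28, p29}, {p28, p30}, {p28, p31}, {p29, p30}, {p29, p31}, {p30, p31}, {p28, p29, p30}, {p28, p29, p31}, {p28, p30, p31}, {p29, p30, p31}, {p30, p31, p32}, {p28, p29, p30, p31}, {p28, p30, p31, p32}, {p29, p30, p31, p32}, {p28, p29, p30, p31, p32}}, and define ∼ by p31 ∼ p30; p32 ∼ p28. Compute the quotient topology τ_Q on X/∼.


X/∼ = {[p28=p32], [p29], [p30=p31]}; |τ_Q| = 6.

Equivalence classes: [p28=p32], [p29], [p30=p31].
Quotient map π: X → X/∼ sends p28 ↦ [p28=p32], p29 ↦ [p29], p30 ↦ [p30=p31], p31 ↦ [p30=p31], p32 ↦ [p28=p32].
For each subset V ⊆ X/∼, compute π^{-1}(V) ⊆ X and check whether π^{-1}(V) ∈ τ. V is open in τ_Q iff π^{-1}(V) ∈ τ.
  V = {}: π^{-1}(V) = ∅ ∈ τ ✓.
  V = {[p28=p32]}: π^{-1}(V) = {p28, p32} ∉ τ ✗.
  V = {[p29]}: π^{-1}(V) = {p29} ∈ τ ✓.
  V = {[p28=p32], [p29]}: π^{-1}(V) = {p28, p29, p32} ∉ τ ✗.
  V = {[p30=p31]}: π^{-1}(V) = {p30, p31} ∈ τ ✓.
  V = {[p28=p32], [p30=p31]}: π^{-1}(V) = {p28, p30, p31, p32} ∈ τ ✓.
  V = {[p29], [p30=p31]}: π^{-1}(V) = {p29, p30, p31} ∈ τ ✓.
  V = {[p28=p32], [p29], [p30=p31]}: π^{-1}(V) = {p28, p29, p30, p31, p32} ∈ τ ✓.
Open sets in the quotient: τ_Q = {{}, {[p29]}, {[p30=p31]}, {[p28=p32], [p30=p31]}, {[p29], [p30=p31]}, {[p28=p32], [p29], [p30=p31]}} (6 elements).


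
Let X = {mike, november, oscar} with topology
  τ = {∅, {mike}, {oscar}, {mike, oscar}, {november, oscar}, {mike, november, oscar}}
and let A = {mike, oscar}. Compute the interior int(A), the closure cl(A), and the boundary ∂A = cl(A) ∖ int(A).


int(A) = {mike, oscar}, cl(A) = {mike, november, oscar}, ∂A = {november}.

Closed sets in (X, τ) are complements of opens:
  closed(X, τ) = {∅, {mike}, {november}, {mike, november}, {november, oscar}, {mike, november, oscar}}.
int(A) = ⋃ {U ∈ τ : U ⊆ A}. Opens contained in A: ∅, {mike}, {oscar}, {mike, oscar}.
Taking the union of these: int(A) = {mike, oscar}.
cl(A) = ⋂ {C closed : A ⊆ C}. Closed sets containing A: {mike, november, oscar}.
Intersecting these: cl(A) = {mike, november, oscar}.
∂A = cl(A) ∖ int(A) = {mike, november, oscar} ∖ {mike, oscar} = {november}.


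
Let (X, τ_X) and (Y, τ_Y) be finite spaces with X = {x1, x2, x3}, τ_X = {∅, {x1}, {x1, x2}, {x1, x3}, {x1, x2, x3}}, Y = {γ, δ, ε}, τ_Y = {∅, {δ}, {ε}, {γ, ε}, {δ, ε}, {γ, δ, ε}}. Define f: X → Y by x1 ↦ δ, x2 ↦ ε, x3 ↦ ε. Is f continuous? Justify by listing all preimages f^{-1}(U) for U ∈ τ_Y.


f is NOT continuous.

Compute f^{-1}(U) for each U ∈ τ_Y:
  U = ∅: f^{-1}(U) = ∅ ∈ τ_X ✓.
  U = {δ}: f^{-1}(U) = {x1} ∈ τ_X ✓.
  U = {ε}: f^{-1}(U) = {x2, x3} ∉ τ_X ✗.
  U = {γ, ε}: f^{-1}(U) = {x2, x3} ∉ τ_X ✗.
  U = {δ, ε}: f^{-1}(U) = {x1, x2, x3} ∈ τ_X ✓.
  U = {γ, δ, ε}: f^{-1}(U) = {x1, x2, x3} ∈ τ_X ✓.
Found U = {ε} with f^{-1}(U) = {x2, x3} not in τ_X. Therefore f is NOT continuous.


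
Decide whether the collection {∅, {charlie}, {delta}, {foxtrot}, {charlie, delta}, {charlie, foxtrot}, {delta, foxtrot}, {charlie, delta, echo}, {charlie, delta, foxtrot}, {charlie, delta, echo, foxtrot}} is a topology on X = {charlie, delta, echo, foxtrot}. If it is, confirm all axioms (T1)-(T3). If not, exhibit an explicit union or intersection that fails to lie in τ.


τ IS a topology on X.

Axiom (T1): ∅ ∈ τ? Yes; X ∈ τ? Yes.
Axiom (T2/T3): check pairwise unions and intersections of members of τ.
All pairwise intersections and unions checked — each lies in τ. Therefore τ satisfies (T1), (T2), (T3): it IS a topology on X.


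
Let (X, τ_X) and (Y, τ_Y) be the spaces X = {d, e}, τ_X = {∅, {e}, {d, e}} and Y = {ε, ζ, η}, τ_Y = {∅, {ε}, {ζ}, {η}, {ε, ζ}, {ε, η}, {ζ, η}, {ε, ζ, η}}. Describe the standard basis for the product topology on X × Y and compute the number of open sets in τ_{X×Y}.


Basis B = {∅ × ∅, {e} × {ε}, {e} × {ζ}, {e} × {η}, {d, e} × {ε}, {d, e} × {ζ}, {d, e} × {η}, {e} × {ε, ζ}, {e} × {ε, η}, {e} × {ζ, η}, {e} × {ε, ζ, η}, {d, e} × {ε, ζ}, {d, e} × {ε, η}, {d, e} × {ζ, η}, {d, e} × {ε, ζ, η}}; |τ_{X×Y}| = 27.

Enumerate products U × V with U ∈ τ_X, V ∈ τ_Y (deduplicated):
  ∅ × ∅ = {} (∅)
  {e} × {ε} = {(e,ε)}
  {e} × {ζ} = {(e,ζ)}
  {e} × {η} = {(e,η)}
  {d, e} × {ε} = {(d,ε), (e,ε)}
  {d, e} × {ζ} = {(d,ζ), (e,ζ)}
  {d, e} × {η} = {(d,η), (e,η)}
  {e} × {ε, ζ} = {(e,ε), (e,ζ)}
  {e} × {ε, η} = {(e,ε), (e,η)}
  {e} × {ζ, η} = {(e,ζ), (e,η)}
  {e} × {ε, ζ, η} = {(e,ε), (e,ζ), (e,η)}
  {d, e} × {ε, ζ} = {(d,ε), (d,ζ), (e,ε), (e,ζ)}
  {d, e} × {ε, η} = {(d,ε), (d,η), (e,ε), (e,η)}
  {d, e} × {ζ, η} = {(d,ζ), (d,η), (e,ζ), (e,η)}
  {d, e} × {ε, ζ, η} = {(d,ε), (d,ζ), (d,η), (e,ε), (e,ζ), (e,η)}
These 15 distinct sets form the basis B.
Close under arbitrary unions to get τ_{X×Y}; counting gives |τ_{X×Y}| = 27.


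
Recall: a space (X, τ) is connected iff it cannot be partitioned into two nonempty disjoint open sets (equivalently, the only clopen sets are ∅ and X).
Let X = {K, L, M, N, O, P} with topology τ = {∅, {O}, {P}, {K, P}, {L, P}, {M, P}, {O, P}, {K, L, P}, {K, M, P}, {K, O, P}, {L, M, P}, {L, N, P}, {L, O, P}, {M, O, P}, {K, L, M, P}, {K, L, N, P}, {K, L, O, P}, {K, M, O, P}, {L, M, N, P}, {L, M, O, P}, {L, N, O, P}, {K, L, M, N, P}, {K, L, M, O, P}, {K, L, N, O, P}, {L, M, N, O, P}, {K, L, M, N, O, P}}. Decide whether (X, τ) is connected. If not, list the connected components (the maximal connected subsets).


(X, τ) is disconnected; components = [{O}, {K, L, M, N, P}].

Find clopen sets (U ∈ τ with X ∖ U ∈ τ):
  U = ∅, X ∖ U = {K, L, M, N, O, P} — both open, so U is clopen.
  U = {O}, X ∖ U = {K, L, M, N, P} — both open, so U is clopen.
  U = {K, L, M, N, P}, X ∖ U = {O} — both open, so U is clopen.
  U = {K, L, M, N, O, P}, X ∖ U = ∅ — both open, so U is clopen.
Nontrivial clopen(s) exist: e.g. {K, L, M, N, P}. So (X, τ) is disconnected.
Compute connected components by grouping points that agree on all clopens:
  component: {O}
  component: {K, L, M, N, P}


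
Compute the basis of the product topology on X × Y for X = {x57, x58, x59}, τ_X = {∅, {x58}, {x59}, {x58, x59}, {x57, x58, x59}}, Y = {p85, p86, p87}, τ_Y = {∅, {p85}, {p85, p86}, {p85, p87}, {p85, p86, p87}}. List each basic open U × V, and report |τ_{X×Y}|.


Basis B = {∅ × ∅, {x58} × {p85}, {x59} × {p85}, {x58} × {p85, p86}, {x58} × {p85, p87}, {x58, x59} × {p85}, {x59} × {p85, p86}, {x59} × {p85, p87}, {x57, x58, x59} × {p85}, {x58} × {p85, p86, p87}, {x59} × {p85, p86, p87}, {x58, x59} × {p85, p86}, {x58, x59} × {p85, p87}, {x57, x58, x59} × {p85, p86}, {x57, x58, x59} × {p85, p87}, {x58, x59} × {p85, p86, p87}, {x57, x58, x59} × {p85, p86, p87}}; |τ_{X×Y}| = 50.

Enumerate products U × V with U ∈ τ_X, V ∈ τ_Y (deduplicated):
  ∅ × ∅ = {} (∅)
  {x58} × {p85} = {(x58,p85)}
  {x59} × {p85} = {(x59,p85)}
  {x58} × {p85, p86} = {(x58,p85), (x58,p86)}
  {x58} × {p85, p87} = {(x58,p85), (x58,p87)}
  {x58, x59} × {p85} = {(x58,p85), (x59,p85)}
  {x59} × {p85, p86} = {(x59,p85), (x59,p86)}
  {x59} × {p85, p87} = {(x59,p85), (x59,p87)}
  {x57, x58, x59} × {p85} = {(x57,p85), (x58,p85), (x59,p85)}
  {x58} × {p85, p86, p87} = {(x58,p85), (x58,p86), (x58,p87)}
  {x59} × {p85, p86, p87} = {(x59,p85), (x59,p86), (x59,p87)}
  {x58, x59} × {p85, p86} = {(x58,p85), (x58,p86), (x59,p85), (x59,p86)}
  {x58, x59} × {p85, p87} = {(x58,p85), (x58,p87), (x59,p85), (x59,p87)}
  {x57, x58, x59} × {p85, p86} = {(x57,p85), (x57,p86), (x58,p85), (x58,p86), (x59,p85), (x59,p86)}
  {x57, x58, x59} × {p85, p87} = {(x57,p85), (x57,p87), (x58,p85), (x58,p87), (x59,p85), (x59,p87)}
  {x58, x59} × {p85, p86, p87} = {(x58,p85), (x58,p86), (x58,p87), (x59,p85), (x59,p86), (x59,p87)}
  {x57, x58, x59} × {p85, p86, p87} = {(x57,p85), (x57,p86), (x57,p87), (x58,p85), (x58,p86), (x58,p87), (x59,p85), (x59,p86), (x59,p87)}
These 17 distinct sets form the basis B.
Close under arbitrary unions to get τ_{X×Y}; counting gives |τ_{X×Y}| = 50.


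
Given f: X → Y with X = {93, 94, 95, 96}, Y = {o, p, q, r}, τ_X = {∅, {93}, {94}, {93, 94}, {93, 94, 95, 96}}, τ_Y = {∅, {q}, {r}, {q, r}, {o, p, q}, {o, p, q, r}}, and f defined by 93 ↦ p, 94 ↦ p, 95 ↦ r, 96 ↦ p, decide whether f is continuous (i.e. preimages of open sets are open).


f is NOT continuous.

Compute f^{-1}(U) for each U ∈ τ_Y:
  U = ∅: f^{-1}(U) = ∅ ∈ τ_X ✓.
  U = {q}: f^{-1}(U) = ∅ ∈ τ_X ✓.
  U = {r}: f^{-1}(U) = {95} ∉ τ_X ✗.
  U = {q, r}: f^{-1}(U) = {95} ∉ τ_X ✗.
  U = {o, p, q}: f^{-1}(U) = {93, 94, 96} ∉ τ_X ✗.
  U = {o, p, q, r}: f^{-1}(U) = {93, 94, 95, 96} ∈ τ_X ✓.
Found U = {r} with f^{-1}(U) = {95} not in τ_X. Therefore f is NOT continuous.


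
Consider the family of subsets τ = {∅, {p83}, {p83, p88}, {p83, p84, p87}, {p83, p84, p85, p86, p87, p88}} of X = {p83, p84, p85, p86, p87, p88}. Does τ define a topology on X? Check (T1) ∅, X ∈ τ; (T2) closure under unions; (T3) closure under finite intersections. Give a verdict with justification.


τ is NOT a topology on X.

Axiom (T1): ∅ ∈ τ? Yes; X ∈ τ? Yes.
Axiom (T2/T3): check pairwise unions and intersections of members of τ.
Counterexample for (T2): {p83, p88} ∪ {p83, p84, p87} = {p83, p84, p87, p88} ∉ τ. Therefore τ is NOT a topology.


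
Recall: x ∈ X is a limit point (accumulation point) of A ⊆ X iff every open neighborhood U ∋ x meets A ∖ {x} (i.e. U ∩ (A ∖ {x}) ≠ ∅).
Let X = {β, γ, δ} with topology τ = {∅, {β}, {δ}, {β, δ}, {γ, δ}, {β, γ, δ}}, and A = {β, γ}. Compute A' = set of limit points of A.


A' = ∅

For each x ∈ X, list the open sets U ∈ τ with x ∈ U, then check whether U ∩ (A ∖ {x}) ≠ ∅ for every such U.
  x = β: open {β} ∋ x has {β} ∩ (A ∖ {β}) = ∅, so x is NOT a limit point.
  x = γ: open {γ, δ} ∋ x has {γ, δ} ∩ (A ∖ {γ}) = ∅, so x is NOT a limit point.
  x = δ: open {δ} ∋ x has {δ} ∩ (A ∖ {δ}) = ∅, so x is NOT a limit point.
Collecting: A' = ∅.


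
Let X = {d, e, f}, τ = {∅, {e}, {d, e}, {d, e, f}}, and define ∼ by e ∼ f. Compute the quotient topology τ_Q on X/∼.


X/∼ = {[d], [e=f]}; |τ_Q| = 2.

Equivalence classes: [d], [e=f].
Quotient map π: X → X/∼ sends d ↦ [d], e ↦ [e=f], f ↦ [e=f].
For each subset V ⊆ X/∼, compute π^{-1}(V) ⊆ X and check whether π^{-1}(V) ∈ τ. V is open in τ_Q iff π^{-1}(V) ∈ τ.
  V = {}: π^{-1}(V) = ∅ ∈ τ ✓.
  V = {[d]}: π^{-1}(V) = {d} ∉ τ ✗.
  V = {[e=f]}: π^{-1}(V) = {e, f} ∉ τ ✗.
  V = {[d], [e=f]}: π^{-1}(V) = {d, e, f} ∈ τ ✓.
Open sets in the quotient: τ_Q = {{}, {[d], [e=f]}} (2 elements).


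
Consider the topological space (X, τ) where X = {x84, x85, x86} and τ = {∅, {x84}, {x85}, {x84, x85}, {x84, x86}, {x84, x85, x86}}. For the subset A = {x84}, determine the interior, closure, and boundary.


int(A) = {x84}, cl(A) = {x84, x86}, ∂A = {x86}.

Closed sets in (X, τ) are complements of opens:
  closed(X, τ) = {∅, {x85}, {x86}, {x84, x86}, {x85, x86}, {x84, x85, x86}}.
int(A) = ⋃ {U ∈ τ : U ⊆ A}. Opens contained in A: ∅, {x84}.
Taking the union of these: int(A) = {x84}.
cl(A) = ⋂ {C closed : A ⊆ C}. Closed sets containing A: {x84, x86}, {x84, x85, x86}.
Intersecting these: cl(A) = {x84, x86}.
∂A = cl(A) ∖ int(A) = {x84, x86} ∖ {x84} = {x86}.


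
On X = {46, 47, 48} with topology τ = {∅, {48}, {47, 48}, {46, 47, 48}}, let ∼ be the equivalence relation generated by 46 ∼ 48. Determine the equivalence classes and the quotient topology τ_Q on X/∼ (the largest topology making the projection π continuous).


X/∼ = {[46=48], [47]}; |τ_Q| = 2.

Equivalence classes: [46=48], [47].
Quotient map π: X → X/∼ sends 46 ↦ [46=48], 47 ↦ [47], 48 ↦ [46=48].
For each subset V ⊆ X/∼, compute π^{-1}(V) ⊆ X and check whether π^{-1}(V) ∈ τ. V is open in τ_Q iff π^{-1}(V) ∈ τ.
  V = {}: π^{-1}(V) = ∅ ∈ τ ✓.
  V = {[46=48]}: π^{-1}(V) = {46, 48} ∉ τ ✗.
  V = {[47]}: π^{-1}(V) = {47} ∉ τ ✗.
  V = {[46=48], [47]}: π^{-1}(V) = {46, 47, 48} ∈ τ ✓.
Open sets in the quotient: τ_Q = {{}, {[46=48], [47]}} (2 elements).


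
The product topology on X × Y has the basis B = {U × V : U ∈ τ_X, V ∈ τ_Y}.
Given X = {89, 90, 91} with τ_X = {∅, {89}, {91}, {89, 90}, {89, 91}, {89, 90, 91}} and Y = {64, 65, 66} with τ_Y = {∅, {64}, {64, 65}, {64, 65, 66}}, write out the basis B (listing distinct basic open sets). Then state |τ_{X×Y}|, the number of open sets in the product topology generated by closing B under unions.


Basis B = {∅ × ∅, {89} × {64}, {91} × {64}, {89} × {64, 65}, {89, 90} × {64}, {89, 91} × {64}, {91} × {64, 65}, {89} × {64, 65, 66}, {89, 90, 91} × {64}, {91} × {64, 65, 66}, {89, 90} × {64, 65}, {89, 91} × {64, 65}, {89, 90} × {64, 65, 66}, {89, 91} × {64, 65, 66}, {89, 90, 91} × {64, 65}, {89, 90, 91} × {64, 65, 66}}; |τ_{X×Y}| = 40.

Enumerate products U × V with U ∈ τ_X, V ∈ τ_Y (deduplicated):
  ∅ × ∅ = {} (∅)
  {89} × {64} = {(89,64)}
  {91} × {64} = {(91,64)}
  {89} × {64, 65} = {(89,64), (89,65)}
  {89, 90} × {64} = {(89,64), (90,64)}
  {89, 91} × {64} = {(89,64), (91,64)}
  {91} × {64, 65} = {(91,64), (91,65)}
  {89} × {64, 65, 66} = {(89,64), (89,65), (89,66)}
  {89, 90, 91} × {64} = {(89,64), (90,64), (91,64)}
  {91} × {64, 65, 66} = {(91,64), (91,65), (91,66)}
  {89, 90} × {64, 65} = {(89,64), (89,65), (90,64), (90,65)}
  {89, 91} × {64, 65} = {(89,64), (89,65), (91,64), (91,65)}
  {89, 90} × {64, 65, 66} = {(89,64), (89,65), (89,66), (90,64), (90,65), (90,66)}
  {89, 91} × {64, 65, 66} = {(89,64), (89,65), (89,66), (91,64), (91,65), (91,66)}
  {89, 90, 91} × {64, 65} = {(89,64), (89,65), (90,64), (90,65), (91,64), (91,65)}
  {89, 90, 91} × {64, 65, 66} = {(89,64), (89,65), (89,66), (90,64), (90,65), (90,66), (91,64), (91,65), (91,66)}
These 16 distinct sets form the basis B.
Close under arbitrary unions to get τ_{X×Y}; counting gives |τ_{X×Y}| = 40.


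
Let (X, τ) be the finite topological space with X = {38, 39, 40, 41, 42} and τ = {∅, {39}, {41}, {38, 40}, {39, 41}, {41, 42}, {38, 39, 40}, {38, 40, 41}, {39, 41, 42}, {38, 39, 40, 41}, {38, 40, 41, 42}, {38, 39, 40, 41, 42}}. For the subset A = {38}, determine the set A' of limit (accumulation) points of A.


A' = {40}

For each x ∈ X, list the open sets U ∈ τ with x ∈ U, then check whether U ∩ (A ∖ {x}) ≠ ∅ for every such U.
  x = 38: open {38, 40} ∋ x has {38, 40} ∩ (A ∖ {38}) = ∅, so x is NOT a limit point.
  x = 39: open {39} ∋ x has {39} ∩ (A ∖ {39}) = ∅, so x is NOT a limit point.
  x = 40: opens ∋ x are {38, 40}, {38, 39, 40}, {38, 40, 41}, {38, 39, 40, 41}, {38, 40, 41, 42}, {38, 39, 40, 41, 42}; each meets A ∖ {40}, so x IS a limit point.
  x = 41: open {41} ∋ x has {41} ∩ (A ∖ {41}) = ∅, so x is NOT a limit point.
  x = 42: open {41, 42} ∋ x has {41, 42} ∩ (A ∖ {42}) = ∅, so x is NOT a limit point.
Collecting: A' = {40}.


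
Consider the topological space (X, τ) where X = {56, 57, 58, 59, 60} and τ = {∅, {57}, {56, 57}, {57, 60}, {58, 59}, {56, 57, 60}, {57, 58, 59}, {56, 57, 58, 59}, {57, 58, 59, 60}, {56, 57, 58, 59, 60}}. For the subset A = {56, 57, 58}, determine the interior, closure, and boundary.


int(A) = {56, 57}, cl(A) = {56, 57, 58, 59, 60}, ∂A = {58, 59, 60}.

Closed sets in (X, τ) are complements of opens:
  closed(X, τ) = {∅, {56}, {60}, {56, 60}, {58, 59}, {56, 57, 60}, {56, 58, 59}, {58, 59, 60}, {56, 58, 59, 60}, {56, 57, 58, 59, 60}}.
int(A) = ⋃ {U ∈ τ : U ⊆ A}. Opens contained in A: ∅, {57}, {56, 57}.
Taking the union of these: int(A) = {56, 57}.
cl(A) = ⋂ {C closed : A ⊆ C}. Closed sets containing A: {56, 57, 58, 59, 60}.
Intersecting these: cl(A) = {56, 57, 58, 59, 60}.
∂A = cl(A) ∖ int(A) = {56, 57, 58, 59, 60} ∖ {56, 57} = {58, 59, 60}.


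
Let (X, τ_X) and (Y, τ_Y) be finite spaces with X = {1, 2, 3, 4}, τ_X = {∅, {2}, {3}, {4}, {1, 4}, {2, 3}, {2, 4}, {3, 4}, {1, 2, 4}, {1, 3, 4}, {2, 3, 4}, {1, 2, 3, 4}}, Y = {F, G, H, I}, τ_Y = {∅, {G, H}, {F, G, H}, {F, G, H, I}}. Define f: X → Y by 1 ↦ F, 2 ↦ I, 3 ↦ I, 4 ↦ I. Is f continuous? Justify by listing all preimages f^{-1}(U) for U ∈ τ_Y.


f is NOT continuous.

Compute f^{-1}(U) for each U ∈ τ_Y:
  U = ∅: f^{-1}(U) = ∅ ∈ τ_X ✓.
  U = {G, H}: f^{-1}(U) = ∅ ∈ τ_X ✓.
  U = {F, G, H}: f^{-1}(U) = {1} ∉ τ_X ✗.
  U = {F, G, H, I}: f^{-1}(U) = {1, 2, 3, 4} ∈ τ_X ✓.
Found U = {F, G, H} with f^{-1}(U) = {1} not in τ_X. Therefore f is NOT continuous.


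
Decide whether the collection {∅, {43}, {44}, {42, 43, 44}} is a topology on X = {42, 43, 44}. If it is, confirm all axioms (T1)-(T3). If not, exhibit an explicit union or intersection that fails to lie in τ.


τ is NOT a topology on X.

Axiom (T1): ∅ ∈ τ? Yes; X ∈ τ? Yes.
Axiom (T2/T3): check pairwise unions and intersections of members of τ.
Counterexample for (T2): {43} ∪ {44} = {43, 44} ∉ τ. Therefore τ is NOT a topology.


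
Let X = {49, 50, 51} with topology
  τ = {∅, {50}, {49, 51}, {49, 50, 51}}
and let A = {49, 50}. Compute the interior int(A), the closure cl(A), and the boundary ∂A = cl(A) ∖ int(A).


int(A) = {50}, cl(A) = {49, 50, 51}, ∂A = {49, 51}.

Closed sets in (X, τ) are complements of opens:
  closed(X, τ) = {∅, {50}, {49, 51}, {49, 50, 51}}.
int(A) = ⋃ {U ∈ τ : U ⊆ A}. Opens contained in A: ∅, {50}.
Taking the union of these: int(A) = {50}.
cl(A) = ⋂ {C closed : A ⊆ C}. Closed sets containing A: {49, 50, 51}.
Intersecting these: cl(A) = {49, 50, 51}.
∂A = cl(A) ∖ int(A) = {49, 50, 51} ∖ {50} = {49, 51}.


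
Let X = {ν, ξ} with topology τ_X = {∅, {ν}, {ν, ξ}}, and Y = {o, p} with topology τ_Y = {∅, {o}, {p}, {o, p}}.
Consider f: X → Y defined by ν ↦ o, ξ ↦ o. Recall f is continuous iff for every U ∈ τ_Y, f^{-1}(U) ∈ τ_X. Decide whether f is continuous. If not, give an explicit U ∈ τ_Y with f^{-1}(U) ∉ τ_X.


f IS continuous.

Compute f^{-1}(U) for each U ∈ τ_Y:
  U = ∅: f^{-1}(U) = ∅ ∈ τ_X ✓.
  U = {o}: f^{-1}(U) = {ν, ξ} ∈ τ_X ✓.
  U = {p}: f^{-1}(U) = ∅ ∈ τ_X ✓.
  U = {o, p}: f^{-1}(U) = {ν, ξ} ∈ τ_X ✓.
Every preimage lies in τ_X, so f IS continuous.


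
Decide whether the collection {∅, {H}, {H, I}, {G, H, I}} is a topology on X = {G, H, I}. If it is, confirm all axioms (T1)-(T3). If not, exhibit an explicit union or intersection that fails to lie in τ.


τ IS a topology on X.

Axiom (T1): ∅ ∈ τ? Yes; X ∈ τ? Yes.
Axiom (T2/T3): check pairwise unions and intersections of members of τ.
All pairwise intersections and unions checked — each lies in τ. Therefore τ satisfies (T1), (T2), (T3): it IS a topology on X.


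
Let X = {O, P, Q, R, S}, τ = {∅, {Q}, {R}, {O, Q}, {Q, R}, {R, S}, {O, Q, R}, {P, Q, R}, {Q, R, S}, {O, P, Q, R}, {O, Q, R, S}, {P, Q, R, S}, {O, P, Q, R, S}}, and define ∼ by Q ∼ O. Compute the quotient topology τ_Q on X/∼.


X/∼ = {[O=Q], [P], [R], [S]}; |τ_Q| = 8.

Equivalence classes: [O=Q], [P], [R], [S].
Quotient map π: X → X/∼ sends O ↦ [O=Q], P ↦ [P], Q ↦ [O=Q], R ↦ [R], S ↦ [S].
For each subset V ⊆ X/∼, compute π^{-1}(V) ⊆ X and check whether π^{-1}(V) ∈ τ. V is open in τ_Q iff π^{-1}(V) ∈ τ.
  V = {}: π^{-1}(V) = ∅ ∈ τ ✓.
  V = {[O=Q]}: π^{-1}(V) = {O, Q} ∈ τ ✓.
  V = {[P]}: π^{-1}(V) = {P} ∉ τ ✗.
  V = {[O=Q], [P]}: π^{-1}(V) = {O, P, Q} ∉ τ ✗.
  V = {[R]}: π^{-1}(V) = {R} ∈ τ ✓.
  V = {[O=Q], [R]}: π^{-1}(V) = {O, Q, R} ∈ τ ✓.
  V = {[P], [R]}: π^{-1}(V) = {P, R} ∉ τ ✗.
  V = {[O=Q], [P], [R]}: π^{-1}(V) = {O, P, Q, R} ∈ τ ✓.
  V = {[S]}: π^{-1}(V) = {S} ∉ τ ✗.
  V = {[O=Q], [S]}: π^{-1}(V) = {O, Q, S} ∉ τ ✗.
  V = {[P], [S]}: π^{-1}(V) = {P, S} ∉ τ ✗.
  V = {[O=Q], [P], [S]}: π^{-1}(V) = {O, P, Q, S} ∉ τ ✗.
  V = {[R], [S]}: π^{-1}(V) = {R, S} ∈ τ ✓.
  V = {[O=Q], [R], [S]}: π^{-1}(V) = {O, Q, R, S} ∈ τ ✓.
  V = {[P], [R], [S]}: π^{-1}(V) = {P, R, S} ∉ τ ✗.
  V = {[O=Q], [P], [R], [S]}: π^{-1}(V) = {O, P, Q, R, S} ∈ τ ✓.
Open sets in the quotient: τ_Q = {{}, {[O=Q]}, {[R]}, {[O=Q], [R]}, {[O=Q], [P], [R]}, {[R], [S]}, {[O=Q], [R], [S]}, {[O=Q], [P], [R], [S]}} (8 elements).


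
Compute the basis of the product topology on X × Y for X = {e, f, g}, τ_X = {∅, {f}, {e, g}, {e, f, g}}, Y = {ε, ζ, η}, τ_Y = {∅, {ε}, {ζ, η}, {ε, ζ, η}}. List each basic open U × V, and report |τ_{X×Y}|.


Basis B = {∅ × ∅, {f} × {ε}, {e, g} × {ε}, {f} × {ζ, η}, {e, f, g} × {ε}, {f} × {ε, ζ, η}, {e, g} × {ζ, η}, {e, g} × {ε, ζ, η}, {e, f, g} × {ζ, η}, {e, f, g} × {ε, ζ, η}}; |τ_{X×Y}| = 16.

Enumerate products U × V with U ∈ τ_X, V ∈ τ_Y (deduplicated):
  ∅ × ∅ = {} (∅)
  {f} × {ε} = {(f,ε)}
  {e, g} × {ε} = {(e,ε), (g,ε)}
  {f} × {ζ, η} = {(f,ζ), (f,η)}
  {e, f, g} × {ε} = {(e,ε), (f,ε), (g,ε)}
  {f} × {ε, ζ, η} = {(f,ε), (f,ζ), (f,η)}
  {e, g} × {ζ, η} = {(e,ζ), (e,η), (g,ζ), (g,η)}
  {e, g} × {ε, ζ, η} = {(e,ε), (e,ζ), (e,η), (g,ε), (g,ζ), (g,η)}
  {e, f, g} × {ζ, η} = {(e,ζ), (e,η), (f,ζ), (f,η), (g,ζ), (g,η)}
  {e, f, g} × {ε, ζ, η} = {(e,ε), (e,ζ), (e,η), (f,ε), (f,ζ), (f,η), (g,ε), (g,ζ), (g,η)}
These 10 distinct sets form the basis B.
Close under arbitrary unions to get τ_{X×Y}; counting gives |τ_{X×Y}| = 16.
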